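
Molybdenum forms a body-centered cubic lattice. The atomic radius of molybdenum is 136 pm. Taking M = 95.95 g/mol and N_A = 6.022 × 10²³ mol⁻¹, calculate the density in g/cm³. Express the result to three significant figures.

10.3 g/cm³

In a BCC lattice, atoms touch along the body diagonal, so √3·a = 4r, giving a = 314.1 pm = 3.141 × 10^-8 cm.
With Z = 2, ρ = Z·M/(N_A·a³) = 2 × 95.95 / (6.022 × 10²³ × 3.098 × 10^-23) = 10.29 g/cm³.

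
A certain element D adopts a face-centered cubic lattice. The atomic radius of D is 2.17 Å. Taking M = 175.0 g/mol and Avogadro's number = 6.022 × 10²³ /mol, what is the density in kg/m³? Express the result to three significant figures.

5030 kg/m³

In an FCC lattice, atoms touch along the face diagonal, so √2·a = 4r, giving a = 6.138 Å = 6.138 × 10^-8 cm.
With Z = 4, ρ = Z·M/(N_A·a³) = 4 × 175.0 / (6.022 × 10²³ × 2.312 × 10^-22) = 5.027 g/cm³ = 5030 kg/m³.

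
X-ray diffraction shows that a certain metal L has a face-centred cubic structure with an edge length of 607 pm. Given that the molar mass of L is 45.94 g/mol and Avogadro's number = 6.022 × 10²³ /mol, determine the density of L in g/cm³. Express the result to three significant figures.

1.36 g/cm³

An FCC unit cell contains Z = 4 atoms.
Cell volume: a³ = (607 pm)³ = (6.070 × 10^-8 cm)³ = 2.236 × 10^-22 cm³.
ρ = Z·M/(N_A·a³) = 4 × 45.94 / (6.022 × 10²³ × 2.236 × 10^-22) = 1.364 g/cm³.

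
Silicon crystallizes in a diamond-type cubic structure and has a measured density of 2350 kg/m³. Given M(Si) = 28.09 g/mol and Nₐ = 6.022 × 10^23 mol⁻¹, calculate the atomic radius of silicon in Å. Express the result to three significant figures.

For a diamond cubic cell (Z = 8), a³ = Z·M/(N_A·ρ) = 8 × 28.09 / (6.022 × 10²³ × 2.350) = 1.588 × 10^-22 cm³, so a = 5.415 × 10^-8 cm = 5.415 Å.
Nearest neighbors lie along the body diagonal with √3·a = 8r, so r = 0.2165 × a = 1.17 Å.

1.17 Å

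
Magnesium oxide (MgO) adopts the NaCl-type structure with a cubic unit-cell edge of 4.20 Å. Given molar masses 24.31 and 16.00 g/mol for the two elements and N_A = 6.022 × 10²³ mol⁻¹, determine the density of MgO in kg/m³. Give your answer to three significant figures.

3610 kg/m³

The NaCl-type structure contains Z = 4 formula units per cell; M(MgO) = 24.31 + 16.00 = 40.31 g/mol.
a³ = (4.200 × 10^-8 cm)³ = 7.409 × 10^-23 cm³.
ρ = 4 × 40.31 / (6.022 × 10²³ × 7.409 × 10^-23) = 3.614 g/cm³ = 3610 kg/m³.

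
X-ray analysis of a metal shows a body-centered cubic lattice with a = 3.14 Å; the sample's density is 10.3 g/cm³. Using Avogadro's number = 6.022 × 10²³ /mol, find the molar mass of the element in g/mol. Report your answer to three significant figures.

96.0 g/mol

A BCC cell has Z = 2 atoms; a = 3.140 × 10^-8 cm.
M = ρ·N_A·a³/Z = 10.3 × 6.022 × 10²³ × 3.096 × 10^-23 / 2 = 96.0 g/mol.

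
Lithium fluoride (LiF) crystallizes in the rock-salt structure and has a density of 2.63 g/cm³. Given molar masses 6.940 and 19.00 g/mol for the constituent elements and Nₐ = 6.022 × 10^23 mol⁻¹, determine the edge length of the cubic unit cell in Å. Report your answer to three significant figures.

M(LiF) = 25.94 g/mol; Z = 4 formula units per cell.
a³ = Z·M/(N_A·ρ) = 4 × 25.94 / (6.022 × 10²³ × 2.63) = 6.551 × 10^-23 cm³, so a = 4.031 × 10^-8 cm = 4.03 Å.

4.03 Å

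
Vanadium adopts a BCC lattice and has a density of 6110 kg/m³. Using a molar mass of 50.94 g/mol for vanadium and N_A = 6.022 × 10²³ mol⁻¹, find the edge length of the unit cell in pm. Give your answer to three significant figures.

303 pm

With Z = 2 atoms per BCC cell, a³ = Z·M/(N_A·ρ) = 2 × 50.94 / (6.022 × 10²³ × 6.110 g/cm³) = 2.769 × 10^-23 cm³.
a = (2.769 × 10^-23)^(1/3) = 3.025 × 10^-8 cm = 303 pm.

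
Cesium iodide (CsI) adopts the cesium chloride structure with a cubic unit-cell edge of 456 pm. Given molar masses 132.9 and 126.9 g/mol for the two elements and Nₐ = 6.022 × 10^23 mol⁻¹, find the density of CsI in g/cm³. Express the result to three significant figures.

4.55 g/cm³

The cesium chloride structure contains Z = 1 formula unit per cell; M(CsI) = 132.9 + 126.9 = 259.8 g/mol.
a³ = (4.560 × 10^-8 cm)³ = 9.482 × 10^-23 cm³.
ρ = 1 × 259.8 / (6.022 × 10²³ × 9.482 × 10^-23) = 4.550 g/cm³.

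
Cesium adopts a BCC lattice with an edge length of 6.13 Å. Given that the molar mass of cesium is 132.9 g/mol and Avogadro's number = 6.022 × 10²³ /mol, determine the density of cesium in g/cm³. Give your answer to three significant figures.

A BCC unit cell contains Z = 2 atoms.
Cell volume: a³ = (6.13 Å)³ = (6.130 × 10^-8 cm)³ = 2.303 × 10^-22 cm³.
ρ = Z·M/(N_A·a³) = 2 × 132.9 / (6.022 × 10²³ × 2.303 × 10^-22) = 1.916 g/cm³.

1.92 g/cm³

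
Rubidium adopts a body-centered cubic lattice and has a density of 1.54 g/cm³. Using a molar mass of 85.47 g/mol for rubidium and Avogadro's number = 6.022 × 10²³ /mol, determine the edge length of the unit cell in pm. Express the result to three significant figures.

569 pm

With Z = 2 atoms per BCC cell, a³ = Z·M/(N_A·ρ) = 2 × 85.47 / (6.022 × 10²³ × 1.540 g/cm³) = 1.843 × 10^-22 cm³.
a = (1.843 × 10^-22)^(1/3) = 5.691 × 10^-8 cm = 569 pm.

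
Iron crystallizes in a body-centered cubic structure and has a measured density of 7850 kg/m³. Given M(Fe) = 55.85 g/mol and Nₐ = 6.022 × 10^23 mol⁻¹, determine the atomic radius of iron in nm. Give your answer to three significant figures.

0.124 nm

For a BCC cell (Z = 2), a³ = Z·M/(N_A·ρ) = 2 × 55.85 / (6.022 × 10²³ × 7.850) = 2.363 × 10^-23 cm³, so a = 2.870 × 10^-8 cm = 0.2870 nm.
Atoms touch along the body diagonal, so √3·a = 4r, so r = 0.4330 × a = 0.124 nm.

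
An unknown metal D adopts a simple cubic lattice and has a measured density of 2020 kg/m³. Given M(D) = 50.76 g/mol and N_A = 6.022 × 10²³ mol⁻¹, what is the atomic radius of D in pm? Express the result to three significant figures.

For a simple cubic cell (Z = 1), a³ = Z·M/(N_A·ρ) = 1 × 50.76 / (6.022 × 10²³ × 2.020) = 4.173 × 10^-23 cm³, so a = 3.469 × 10^-8 cm = 346.9 pm.
Atoms touch along the cell edge, so a = 2r, so r = 0.5000 × a = 173 pm.

173 pm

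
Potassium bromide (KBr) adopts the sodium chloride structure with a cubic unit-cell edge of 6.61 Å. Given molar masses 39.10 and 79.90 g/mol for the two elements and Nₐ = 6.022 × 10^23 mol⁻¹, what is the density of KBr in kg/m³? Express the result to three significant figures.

2740 kg/m³

The sodium chloride structure contains Z = 4 formula units per cell; M(KBr) = 39.10 + 79.90 = 119.0 g/mol.
a³ = (6.610 × 10^-8 cm)³ = 2.888 × 10^-22 cm³.
ρ = 4 × 119.0 / (6.022 × 10²³ × 2.888 × 10^-22) = 2.737 g/cm³ = 2740 kg/m³.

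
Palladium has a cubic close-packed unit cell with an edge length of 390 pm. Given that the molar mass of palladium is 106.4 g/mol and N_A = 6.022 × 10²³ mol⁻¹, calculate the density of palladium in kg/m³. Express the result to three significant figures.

11900 kg/m³

An FCC unit cell contains Z = 4 atoms.
Cell volume: a³ = (390 pm)³ = (3.900 × 10^-8 cm)³ = 5.932 × 10^-23 cm³.
ρ = Z·M/(N_A·a³) = 4 × 106.4 / (6.022 × 10²³ × 5.932 × 10^-23) = 11.91 g/cm³ = 11900 kg/m³.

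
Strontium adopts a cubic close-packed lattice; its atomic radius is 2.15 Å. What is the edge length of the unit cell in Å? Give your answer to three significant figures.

In an FCC lattice, atoms touch along the face diagonal, so √2·a = 4r.
a = 4r/√2 = 4 × 2.15 / 1.4142 = 6.08 Å.

6.08 Å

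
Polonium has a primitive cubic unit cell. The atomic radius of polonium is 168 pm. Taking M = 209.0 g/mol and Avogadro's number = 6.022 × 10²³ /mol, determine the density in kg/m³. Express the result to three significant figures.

9150 kg/m³

In a simple cubic lattice, atoms touch along the cell edge, so a = 2r, giving a = 336.0 pm = 3.360 × 10^-8 cm.
With Z = 1, ρ = Z·M/(N_A·a³) = 1 × 209.0 / (6.022 × 10²³ × 3.793 × 10^-23) = 9.149 g/cm³ = 9150 kg/m³.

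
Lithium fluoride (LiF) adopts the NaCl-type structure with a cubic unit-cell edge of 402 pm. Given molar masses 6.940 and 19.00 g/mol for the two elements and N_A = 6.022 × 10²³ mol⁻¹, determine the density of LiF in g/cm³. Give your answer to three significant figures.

2.65 g/cm³

The NaCl-type structure contains Z = 4 formula units per cell; M(LiF) = 6.940 + 19.00 = 25.94 g/mol.
a³ = (4.020 × 10^-8 cm)³ = 6.496 × 10^-23 cm³.
ρ = 4 × 25.94 / (6.022 × 10²³ × 6.496 × 10^-23) = 2.652 g/cm³.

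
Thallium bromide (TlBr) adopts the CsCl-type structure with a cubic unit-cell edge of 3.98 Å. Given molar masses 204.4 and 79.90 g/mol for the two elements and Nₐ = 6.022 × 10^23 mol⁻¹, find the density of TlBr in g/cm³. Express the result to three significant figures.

The CsCl-type structure contains Z = 1 formula unit per cell; M(TlBr) = 204.4 + 79.90 = 284.3 g/mol.
a³ = (3.980 × 10^-8 cm)³ = 6.304 × 10^-23 cm³.
ρ = 1 × 284.3 / (6.022 × 10²³ × 6.304 × 10^-23) = 7.488 g/cm³.

7.49 g/cm³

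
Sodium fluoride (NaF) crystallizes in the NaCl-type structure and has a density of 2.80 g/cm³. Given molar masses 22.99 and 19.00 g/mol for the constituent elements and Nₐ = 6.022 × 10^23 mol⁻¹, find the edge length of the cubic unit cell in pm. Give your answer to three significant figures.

464 pm

M(NaF) = 41.99 g/mol; Z = 4 formula units per cell.
a³ = Z·M/(N_A·ρ) = 4 × 41.99 / (6.022 × 10²³ × 2.80) = 9.961 × 10^-23 cm³, so a = 4.636 × 10^-8 cm = 464 pm.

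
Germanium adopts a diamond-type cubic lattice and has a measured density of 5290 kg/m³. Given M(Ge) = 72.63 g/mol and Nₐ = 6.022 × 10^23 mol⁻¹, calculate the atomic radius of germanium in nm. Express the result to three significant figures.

0.123 nm

For a diamond cubic cell (Z = 8), a³ = Z·M/(N_A·ρ) = 8 × 72.63 / (6.022 × 10²³ × 5.290) = 1.824 × 10^-22 cm³, so a = 5.671 × 10^-8 cm = 0.5671 nm.
Nearest neighbors lie along the body diagonal with √3·a = 8r, so r = 0.2165 × a = 0.123 nm.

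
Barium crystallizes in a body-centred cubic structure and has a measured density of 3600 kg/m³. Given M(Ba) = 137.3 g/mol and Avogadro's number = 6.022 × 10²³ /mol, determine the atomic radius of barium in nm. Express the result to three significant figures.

For a BCC cell (Z = 2), a³ = Z·M/(N_A·ρ) = 2 × 137.3 / (6.022 × 10²³ × 3.600) = 1.267 × 10^-22 cm³, so a = 5.022 × 10^-8 cm = 0.5022 nm.
Atoms touch along the body diagonal, so √3·a = 4r, so r = 0.4330 × a = 0.217 nm.

0.217 nm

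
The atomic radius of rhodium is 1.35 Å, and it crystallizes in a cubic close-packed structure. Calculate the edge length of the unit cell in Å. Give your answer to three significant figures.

3.82 Å

In an FCC lattice, atoms touch along the face diagonal, so √2·a = 4r.
a = 4r/√2 = 4 × 1.35 / 1.4142 = 3.82 Å.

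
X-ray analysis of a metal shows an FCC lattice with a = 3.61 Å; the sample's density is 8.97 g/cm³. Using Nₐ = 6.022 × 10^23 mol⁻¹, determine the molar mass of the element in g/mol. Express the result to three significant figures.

An FCC cell has Z = 4 atoms; a = 3.610 × 10^-8 cm.
M = ρ·N_A·a³/Z = 8.97 × 6.022 × 10²³ × 4.705 × 10^-23 / 4 = 63.5 g/mol.

63.5 g/mol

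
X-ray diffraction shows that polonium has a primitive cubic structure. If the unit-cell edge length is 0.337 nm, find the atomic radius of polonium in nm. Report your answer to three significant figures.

In a simple cubic lattice, atoms touch along the cell edge, so a = 2r.
r = a/2 = 0.337/2 = 0.169 nm.

0.169 nm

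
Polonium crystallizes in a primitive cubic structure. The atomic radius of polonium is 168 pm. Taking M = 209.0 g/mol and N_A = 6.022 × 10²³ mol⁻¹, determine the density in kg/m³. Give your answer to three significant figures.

In a simple cubic lattice, atoms touch along the cell edge, so a = 2r, giving a = 336.0 pm = 3.360 × 10^-8 cm.
With Z = 1, ρ = Z·M/(N_A·a³) = 1 × 209.0 / (6.022 × 10²³ × 3.793 × 10^-23) = 9.149 g/cm³ = 9150 kg/m³.

9150 kg/m³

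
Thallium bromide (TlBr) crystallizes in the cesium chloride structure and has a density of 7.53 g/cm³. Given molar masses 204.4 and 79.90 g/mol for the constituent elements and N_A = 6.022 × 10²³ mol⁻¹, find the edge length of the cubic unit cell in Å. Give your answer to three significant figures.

3.97 Å

M(TlBr) = 284.3 g/mol; Z = 1 formula unit per cell.
a³ = Z·M/(N_A·ρ) = 1 × 284.3 / (6.022 × 10²³ × 7.53) = 6.270 × 10^-23 cm³, so a = 3.973 × 10^-8 cm = 3.97 Å.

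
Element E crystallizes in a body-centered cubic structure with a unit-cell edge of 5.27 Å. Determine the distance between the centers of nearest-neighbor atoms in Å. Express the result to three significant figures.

4.56 Å

In a BCC structure, atoms touch along the body diagonal, so √3·a = 4r; the nearest-neighbor distance equals 2r = 0.8660·a.
d = 0.8660 × 5.27 = 4.56 Å.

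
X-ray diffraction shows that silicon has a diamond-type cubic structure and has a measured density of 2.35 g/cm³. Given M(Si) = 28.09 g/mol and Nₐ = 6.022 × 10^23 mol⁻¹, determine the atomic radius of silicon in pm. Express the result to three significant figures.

117 pm

For a diamond cubic cell (Z = 8), a³ = Z·M/(N_A·ρ) = 8 × 28.09 / (6.022 × 10²³ × 2.350) = 1.588 × 10^-22 cm³, so a = 5.415 × 10^-8 cm = 541.5 pm.
Nearest neighbors lie along the body diagonal with √3·a = 8r, so r = 0.2165 × a = 117 pm.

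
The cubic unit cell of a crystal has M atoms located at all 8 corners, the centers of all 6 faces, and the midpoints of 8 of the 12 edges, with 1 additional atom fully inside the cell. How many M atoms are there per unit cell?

7

Corner atoms are shared by 8 cells (1/8 each), face atoms by 2 (1/2 each), edge atoms by 4 (1/4 each), interior atoms are unshared.
Net atoms = 8 × 1/8 + 6 × 1/2 + 8 × 1/4 + 1 = 1 + 3 + 2 + 1 = 7.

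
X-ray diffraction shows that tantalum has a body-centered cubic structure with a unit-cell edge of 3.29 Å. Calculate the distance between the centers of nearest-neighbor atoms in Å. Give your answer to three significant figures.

2.85 Å

In a BCC structure, atoms touch along the body diagonal, so √3·a = 4r; the nearest-neighbor distance equals 2r = 0.8660·a.
d = 0.8660 × 3.29 = 2.85 Å.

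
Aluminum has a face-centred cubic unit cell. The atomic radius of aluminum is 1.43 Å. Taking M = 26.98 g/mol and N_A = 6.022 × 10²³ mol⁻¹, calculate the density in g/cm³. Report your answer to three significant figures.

In an FCC lattice, atoms touch along the face diagonal, so √2·a = 4r, giving a = 4.045 Å = 4.045 × 10^-8 cm.
With Z = 4, ρ = Z·M/(N_A·a³) = 4 × 26.98 / (6.022 × 10²³ × 6.617 × 10^-23) = 2.708 g/cm³.

2.71 g/cm³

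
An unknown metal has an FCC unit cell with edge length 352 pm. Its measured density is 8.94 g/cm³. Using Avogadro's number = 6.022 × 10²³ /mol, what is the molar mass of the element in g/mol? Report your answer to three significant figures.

58.7 g/mol

An FCC cell has Z = 4 atoms; a = 3.520 × 10^-8 cm.
M = ρ·N_A·a³/Z = 8.94 × 6.022 × 10²³ × 4.361 × 10^-23 / 4 = 58.7 g/mol.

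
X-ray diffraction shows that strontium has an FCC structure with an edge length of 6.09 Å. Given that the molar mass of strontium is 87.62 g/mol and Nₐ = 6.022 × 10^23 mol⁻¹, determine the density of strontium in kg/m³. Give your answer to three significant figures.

An FCC unit cell contains Z = 4 atoms.
Cell volume: a³ = (6.09 Å)³ = (6.090 × 10^-8 cm)³ = 2.259 × 10^-22 cm³.
ρ = Z·M/(N_A·a³) = 4 × 87.62 / (6.022 × 10²³ × 2.259 × 10^-22) = 2.577 g/cm³ = 2580 kg/m³.

2580 kg/m³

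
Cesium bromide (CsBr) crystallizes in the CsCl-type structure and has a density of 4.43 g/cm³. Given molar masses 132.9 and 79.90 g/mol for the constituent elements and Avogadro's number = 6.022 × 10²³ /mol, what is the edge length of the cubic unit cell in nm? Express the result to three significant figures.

M(CsBr) = 212.8 g/mol; Z = 1 formula unit per cell.
a³ = Z·M/(N_A·ρ) = 1 × 212.8 / (6.022 × 10²³ × 4.43) = 7.977 × 10^-23 cm³, so a = 4.305 × 10^-8 cm = 0.430 nm.

0.430 nm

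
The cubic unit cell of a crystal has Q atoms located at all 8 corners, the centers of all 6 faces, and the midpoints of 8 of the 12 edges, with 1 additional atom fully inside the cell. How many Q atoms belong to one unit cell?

Corner atoms are shared by 8 cells (1/8 each), face atoms by 2 (1/2 each), edge atoms by 4 (1/4 each), interior atoms are unshared.
Net atoms = 8 × 1/8 + 6 × 1/2 + 8 × 1/4 + 1 = 1 + 3 + 2 + 1 = 7.

7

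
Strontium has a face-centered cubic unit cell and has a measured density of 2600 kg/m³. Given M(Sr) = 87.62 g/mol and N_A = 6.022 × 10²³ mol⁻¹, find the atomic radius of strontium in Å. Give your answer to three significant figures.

2.15 Å

For an FCC cell (Z = 4), a³ = Z·M/(N_A·ρ) = 4 × 87.62 / (6.022 × 10²³ × 2.600) = 2.238 × 10^-22 cm³, so a = 6.072 × 10^-8 cm = 6.072 Å.
Atoms touch along the face diagonal, so √2·a = 4r, so r = 0.3536 × a = 2.15 Å.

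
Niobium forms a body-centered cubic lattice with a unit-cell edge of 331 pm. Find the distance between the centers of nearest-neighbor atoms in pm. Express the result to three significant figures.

287 pm

In a BCC structure, atoms touch along the body diagonal, so √3·a = 4r; the nearest-neighbor distance equals 2r = 0.8660·a.
d = 0.8660 × 331 = 287 pm.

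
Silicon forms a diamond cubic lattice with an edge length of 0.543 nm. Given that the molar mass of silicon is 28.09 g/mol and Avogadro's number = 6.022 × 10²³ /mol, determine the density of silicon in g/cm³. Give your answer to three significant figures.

A diamond cubic unit cell contains Z = 8 atoms.
Cell volume: a³ = (0.543 nm)³ = (5.430 × 10^-8 cm)³ = 1.601 × 10^-22 cm³.
ρ = Z·M/(N_A·a³) = 8 × 28.09 / (6.022 × 10²³ × 1.601 × 10^-22) = 2.331 g/cm³.

2.33 g/cm³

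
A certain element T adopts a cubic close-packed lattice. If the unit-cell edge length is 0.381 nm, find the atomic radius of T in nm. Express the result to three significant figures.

0.135 nm

In an FCC lattice, atoms touch along the face diagonal, so √2·a = 4r.
r = √2·a/4 = 1.4142 × 0.381 / 4 = 0.135 nm.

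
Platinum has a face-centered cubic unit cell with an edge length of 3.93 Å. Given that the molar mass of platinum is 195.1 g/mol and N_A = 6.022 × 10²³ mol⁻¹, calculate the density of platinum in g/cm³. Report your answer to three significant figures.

An FCC unit cell contains Z = 4 atoms.
Cell volume: a³ = (3.93 Å)³ = (3.930 × 10^-8 cm)³ = 6.070 × 10^-23 cm³.
ρ = Z·M/(N_A·a³) = 4 × 195.1 / (6.022 × 10²³ × 6.070 × 10^-23) = 21.35 g/cm³.

21.4 g/cm³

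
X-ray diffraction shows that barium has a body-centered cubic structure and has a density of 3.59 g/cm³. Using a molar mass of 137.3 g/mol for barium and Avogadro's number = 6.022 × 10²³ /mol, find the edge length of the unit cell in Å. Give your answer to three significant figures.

5.03 Å

With Z = 2 atoms per BCC cell, a³ = Z·M/(N_A·ρ) = 2 × 137.3 / (6.022 × 10²³ × 3.590 g/cm³) = 1.270 × 10^-22 cm³.
a = (1.270 × 10^-22)^(1/3) = 5.027 × 10^-8 cm = 5.03 Å.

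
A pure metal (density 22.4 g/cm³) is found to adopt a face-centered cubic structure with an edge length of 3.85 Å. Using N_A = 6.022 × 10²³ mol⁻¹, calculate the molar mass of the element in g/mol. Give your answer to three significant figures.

An FCC cell has Z = 4 atoms; a = 3.850 × 10^-8 cm.
M = ρ·N_A·a³/Z = 22.4 × 6.022 × 10²³ × 5.707 × 10^-23 / 4 = 192 g/mol.

192 g/mol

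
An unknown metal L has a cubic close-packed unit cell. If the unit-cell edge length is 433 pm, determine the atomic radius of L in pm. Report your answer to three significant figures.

153 pm

In an FCC lattice, atoms touch along the face diagonal, so √2·a = 4r.
r = √2·a/4 = 1.4142 × 433 / 4 = 153 pm.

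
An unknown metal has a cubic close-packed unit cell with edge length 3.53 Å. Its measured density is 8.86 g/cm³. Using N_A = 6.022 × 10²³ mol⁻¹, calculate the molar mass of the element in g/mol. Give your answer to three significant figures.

58.7 g/mol

An FCC cell has Z = 4 atoms; a = 3.530 × 10^-8 cm.
M = ρ·N_A·a³/Z = 8.86 × 6.022 × 10²³ × 4.399 × 10^-23 / 4 = 58.7 g/mol.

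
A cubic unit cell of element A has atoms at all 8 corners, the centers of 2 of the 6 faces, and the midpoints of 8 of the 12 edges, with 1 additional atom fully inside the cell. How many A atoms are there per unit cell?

5

Corner atoms are shared by 8 cells (1/8 each), face atoms by 2 (1/2 each), edge atoms by 4 (1/4 each), interior atoms are unshared.
Net atoms = 8 × 1/8 + 2 × 1/2 + 8 × 1/4 + 1 = 1 + 1 + 2 + 1 = 5.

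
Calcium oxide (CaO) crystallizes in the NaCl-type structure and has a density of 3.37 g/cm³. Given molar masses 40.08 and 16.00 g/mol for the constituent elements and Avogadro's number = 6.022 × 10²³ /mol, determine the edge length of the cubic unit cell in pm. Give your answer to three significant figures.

M(CaO) = 56.08 g/mol; Z = 4 formula units per cell.
a³ = Z·M/(N_A·ρ) = 4 × 56.08 / (6.022 × 10²³ × 3.37) = 1.105 × 10^-22 cm³, so a = 4.799 × 10^-8 cm = 480 pm.

480 pm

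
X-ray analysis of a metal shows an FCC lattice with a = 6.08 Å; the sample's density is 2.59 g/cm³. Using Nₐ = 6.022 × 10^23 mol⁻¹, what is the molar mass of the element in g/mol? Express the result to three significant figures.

87.6 g/mol

An FCC cell has Z = 4 atoms; a = 6.080 × 10^-8 cm.
M = ρ·N_A·a³/Z = 2.59 × 6.022 × 10²³ × 2.248 × 10^-22 / 4 = 87.6 g/mol.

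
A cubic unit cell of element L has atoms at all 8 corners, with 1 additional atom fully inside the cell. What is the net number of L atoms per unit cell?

2

Corner atoms are shared by 8 cells (1/8 each), interior atoms are unshared.
Net atoms = 8 × 1/8 + 1 = 1 + 1 = 2.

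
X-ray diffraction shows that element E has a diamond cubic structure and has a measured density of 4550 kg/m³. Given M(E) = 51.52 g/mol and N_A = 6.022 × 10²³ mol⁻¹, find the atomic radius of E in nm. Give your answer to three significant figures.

For a diamond cubic cell (Z = 8), a³ = Z·M/(N_A·ρ) = 8 × 51.52 / (6.022 × 10²³ × 4.550) = 1.504 × 10^-22 cm³, so a = 5.318 × 10^-8 cm = 0.5318 nm.
Nearest neighbors lie along the body diagonal with √3·a = 8r, so r = 0.2165 × a = 0.115 nm.

0.115 nm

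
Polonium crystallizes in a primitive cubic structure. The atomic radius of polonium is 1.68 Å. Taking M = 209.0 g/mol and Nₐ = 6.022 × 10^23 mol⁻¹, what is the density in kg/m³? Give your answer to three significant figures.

9150 kg/m³

In a simple cubic lattice, atoms touch along the cell edge, so a = 2r, giving a = 3.360 Å = 3.360 × 10^-8 cm.
With Z = 1, ρ = Z·M/(N_A·a³) = 1 × 209.0 / (6.022 × 10²³ × 3.793 × 10^-23) = 9.149 g/cm³ = 9150 kg/m³.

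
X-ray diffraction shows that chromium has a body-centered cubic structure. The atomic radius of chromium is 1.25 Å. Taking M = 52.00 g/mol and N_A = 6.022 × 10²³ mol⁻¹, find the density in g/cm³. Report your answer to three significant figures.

7.18 g/cm³

In a BCC lattice, atoms touch along the body diagonal, so √3·a = 4r, giving a = 2.887 Å = 2.887 × 10^-8 cm.
With Z = 2, ρ = Z·M/(N_A·a³) = 2 × 52.00 / (6.022 × 10²³ × 2.406 × 10^-23) = 7.179 g/cm³.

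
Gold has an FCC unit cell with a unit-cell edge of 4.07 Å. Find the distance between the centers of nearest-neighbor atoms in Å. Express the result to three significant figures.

In an FCC structure, atoms touch along the face diagonal, so √2·a = 4r; the nearest-neighbor distance equals 2r = 0.7071·a.
d = 0.7071 × 4.07 = 2.88 Å.

2.88 Å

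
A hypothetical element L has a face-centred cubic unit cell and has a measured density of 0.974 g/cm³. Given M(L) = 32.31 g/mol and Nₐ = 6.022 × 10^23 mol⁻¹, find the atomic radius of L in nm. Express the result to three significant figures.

For an FCC cell (Z = 4), a³ = Z·M/(N_A·ρ) = 4 × 32.31 / (6.022 × 10²³ × 0.9740) = 2.203 × 10^-22 cm³, so a = 6.040 × 10^-8 cm = 0.6040 nm.
Atoms touch along the face diagonal, so √2·a = 4r, so r = 0.3536 × a = 0.214 nm.

0.214 nm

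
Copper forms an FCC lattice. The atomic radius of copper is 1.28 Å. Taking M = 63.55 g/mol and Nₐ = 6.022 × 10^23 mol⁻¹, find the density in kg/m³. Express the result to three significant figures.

In an FCC lattice, atoms touch along the face diagonal, so √2·a = 4r, giving a = 3.620 Å = 3.620 × 10^-8 cm.
With Z = 4, ρ = Z·M/(N_A·a³) = 4 × 63.55 / (6.022 × 10²³ × 4.745 × 10^-23) = 8.895 g/cm³ = 8900 kg/m³.

8900 kg/m³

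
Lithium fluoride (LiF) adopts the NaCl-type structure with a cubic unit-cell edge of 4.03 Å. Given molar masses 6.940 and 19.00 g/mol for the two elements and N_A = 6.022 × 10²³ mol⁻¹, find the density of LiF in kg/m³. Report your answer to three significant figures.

The NaCl-type structure contains Z = 4 formula units per cell; M(LiF) = 6.940 + 19.00 = 25.94 g/mol.
a³ = (4.030 × 10^-8 cm)³ = 6.545 × 10^-23 cm³.
ρ = 4 × 25.94 / (6.022 × 10²³ × 6.545 × 10^-23) = 2.633 g/cm³ = 2630 kg/m³.

2630 kg/m³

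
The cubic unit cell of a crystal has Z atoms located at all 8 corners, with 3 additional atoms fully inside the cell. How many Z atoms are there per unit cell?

Corner atoms are shared by 8 cells (1/8 each), interior atoms are unshared.
Net atoms = 8 × 1/8 + 3 = 1 + 3 = 4.

4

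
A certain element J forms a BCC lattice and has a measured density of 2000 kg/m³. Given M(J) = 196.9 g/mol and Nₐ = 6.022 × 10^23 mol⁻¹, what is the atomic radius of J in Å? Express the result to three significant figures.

2.98 Å

For a BCC cell (Z = 2), a³ = Z·M/(N_A·ρ) = 2 × 196.9 / (6.022 × 10²³ × 2.000) = 3.270 × 10^-22 cm³, so a = 6.889 × 10^-8 cm = 6.889 Å.
Atoms touch along the body diagonal, so √3·a = 4r, so r = 0.4330 × a = 2.98 Å.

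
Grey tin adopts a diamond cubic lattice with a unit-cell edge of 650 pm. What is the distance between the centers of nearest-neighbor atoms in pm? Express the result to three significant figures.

281 pm

In a diamond cubic structure, nearest neighbors lie along the body diagonal with √3·a = 8r; the nearest-neighbor distance equals 2r = 0.4330·a.
d = 0.4330 × 650 = 281 pm.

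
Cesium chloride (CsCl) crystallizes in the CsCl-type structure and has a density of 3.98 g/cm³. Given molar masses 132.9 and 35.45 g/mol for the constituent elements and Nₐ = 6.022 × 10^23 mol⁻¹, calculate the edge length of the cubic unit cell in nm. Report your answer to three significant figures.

M(CsCl) = 168.35 g/mol; Z = 1 formula unit per cell.
a³ = Z·M/(N_A·ρ) = 1 × 168.35 / (6.022 × 10²³ × 3.98) = 7.024 × 10^-23 cm³, so a = 4.126 × 10^-8 cm = 0.413 nm.

0.413 nm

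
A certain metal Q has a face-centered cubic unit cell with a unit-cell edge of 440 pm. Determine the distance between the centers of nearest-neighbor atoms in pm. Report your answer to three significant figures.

In an FCC structure, atoms touch along the face diagonal, so √2·a = 4r; the nearest-neighbor distance equals 2r = 0.7071·a.
d = 0.7071 × 440 = 311 pm.

311 pm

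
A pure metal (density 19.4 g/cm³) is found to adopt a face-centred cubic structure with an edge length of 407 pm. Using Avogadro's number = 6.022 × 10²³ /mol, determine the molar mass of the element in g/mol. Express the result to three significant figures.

197 g/mol

An FCC cell has Z = 4 atoms; a = 4.070 × 10^-8 cm.
M = ρ·N_A·a³/Z = 19.4 × 6.022 × 10²³ × 6.742 × 10^-23 / 4 = 197 g/mol.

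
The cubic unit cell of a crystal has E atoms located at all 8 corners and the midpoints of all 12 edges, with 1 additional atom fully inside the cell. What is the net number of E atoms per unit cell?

5

Corner atoms are shared by 8 cells (1/8 each), edge atoms by 4 (1/4 each), interior atoms are unshared.
Net atoms = 8 × 1/8 + 12 × 1/4 + 1 = 1 + 3 + 1 = 5.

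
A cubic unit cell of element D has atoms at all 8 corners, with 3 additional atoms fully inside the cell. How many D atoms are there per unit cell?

4

Corner atoms are shared by 8 cells (1/8 each), interior atoms are unshared.
Net atoms = 8 × 1/8 + 3 = 1 + 3 = 4.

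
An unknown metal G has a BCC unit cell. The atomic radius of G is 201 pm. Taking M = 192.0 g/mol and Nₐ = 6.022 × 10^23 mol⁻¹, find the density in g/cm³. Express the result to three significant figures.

6.38 g/cm³

In a BCC lattice, atoms touch along the body diagonal, so √3·a = 4r, giving a = 464.2 pm = 4.642 × 10^-8 cm.
With Z = 2, ρ = Z·M/(N_A·a³) = 2 × 192.0 / (6.022 × 10²³ × 1.000 × 10^-22) = 6.375 g/cm³.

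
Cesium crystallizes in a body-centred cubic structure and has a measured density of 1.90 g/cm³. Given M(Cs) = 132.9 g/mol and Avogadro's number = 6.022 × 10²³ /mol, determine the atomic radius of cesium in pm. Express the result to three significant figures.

For a BCC cell (Z = 2), a³ = Z·M/(N_A·ρ) = 2 × 132.9 / (6.022 × 10²³ × 1.900) = 2.323 × 10^-22 cm³, so a = 6.147 × 10^-8 cm = 614.7 pm.
Atoms touch along the body diagonal, so √3·a = 4r, so r = 0.4330 × a = 266 pm.

266 pm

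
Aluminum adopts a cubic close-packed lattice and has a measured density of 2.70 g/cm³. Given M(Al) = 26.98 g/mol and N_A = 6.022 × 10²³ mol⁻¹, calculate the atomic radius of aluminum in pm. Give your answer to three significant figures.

For an FCC cell (Z = 4), a³ = Z·M/(N_A·ρ) = 4 × 26.98 / (6.022 × 10²³ × 2.700) = 6.637 × 10^-23 cm³, so a = 4.049 × 10^-8 cm = 404.9 pm.
Atoms touch along the face diagonal, so √2·a = 4r, so r = 0.3536 × a = 143 pm.

143 pm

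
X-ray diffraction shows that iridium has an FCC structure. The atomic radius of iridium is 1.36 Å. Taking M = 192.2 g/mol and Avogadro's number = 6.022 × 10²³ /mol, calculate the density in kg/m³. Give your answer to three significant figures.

22400 kg/m³

In an FCC lattice, atoms touch along the face diagonal, so √2·a = 4r, giving a = 3.847 Å = 3.847 × 10^-8 cm.
With Z = 4, ρ = Z·M/(N_A·a³) = 4 × 192.2 / (6.022 × 10²³ × 5.692 × 10^-23) = 22.43 g/cm³ = 22400 kg/m³.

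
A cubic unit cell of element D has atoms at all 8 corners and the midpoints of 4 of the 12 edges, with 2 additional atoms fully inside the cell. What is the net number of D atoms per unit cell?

Corner atoms are shared by 8 cells (1/8 each), edge atoms by 4 (1/4 each), interior atoms are unshared.
Net atoms = 8 × 1/8 + 4 × 1/4 + 2 = 1 + 1 + 2 = 4.

4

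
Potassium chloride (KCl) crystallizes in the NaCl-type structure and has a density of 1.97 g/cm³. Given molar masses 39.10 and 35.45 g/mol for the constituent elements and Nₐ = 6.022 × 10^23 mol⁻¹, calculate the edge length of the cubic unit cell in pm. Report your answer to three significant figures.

631 pm

M(KCl) = 74.55 g/mol; Z = 4 formula units per cell.
a³ = Z·M/(N_A·ρ) = 4 × 74.55 / (6.022 × 10²³ × 1.97) = 2.514 × 10^-22 cm³, so a = 6.311 × 10^-8 cm = 631 pm.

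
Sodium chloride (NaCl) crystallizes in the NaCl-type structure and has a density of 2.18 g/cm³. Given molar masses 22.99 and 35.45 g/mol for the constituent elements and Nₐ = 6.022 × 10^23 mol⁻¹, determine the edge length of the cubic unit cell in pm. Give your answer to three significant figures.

M(NaCl) = 58.44 g/mol; Z = 4 formula units per cell.
a³ = Z·M/(N_A·ρ) = 4 × 58.44 / (6.022 × 10²³ × 2.18) = 1.781 × 10^-22 cm³, so a = 5.626 × 10^-8 cm = 563 pm.

563 pm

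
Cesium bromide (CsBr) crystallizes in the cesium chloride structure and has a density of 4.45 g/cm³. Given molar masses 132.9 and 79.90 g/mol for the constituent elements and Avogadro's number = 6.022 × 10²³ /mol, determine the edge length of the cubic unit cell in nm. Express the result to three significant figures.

M(CsBr) = 212.8 g/mol; Z = 1 formula unit per cell.
a³ = Z·M/(N_A·ρ) = 1 × 212.8 / (6.022 × 10²³ × 4.45) = 7.941 × 10^-23 cm³, so a = 4.298 × 10^-8 cm = 0.430 nm.

0.430 nm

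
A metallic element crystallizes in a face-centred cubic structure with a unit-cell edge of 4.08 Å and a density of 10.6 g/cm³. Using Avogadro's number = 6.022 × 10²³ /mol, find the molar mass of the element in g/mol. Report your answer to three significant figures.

An FCC cell has Z = 4 atoms; a = 4.080 × 10^-8 cm.
M = ρ·N_A·a³/Z = 10.6 × 6.022 × 10²³ × 6.792 × 10^-23 / 4 = 108 g/mol.

108 g/mol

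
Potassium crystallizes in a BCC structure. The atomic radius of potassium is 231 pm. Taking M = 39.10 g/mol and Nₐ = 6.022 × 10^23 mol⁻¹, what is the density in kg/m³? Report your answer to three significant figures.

855 kg/m³

In a BCC lattice, atoms touch along the body diagonal, so √3·a = 4r, giving a = 533.5 pm = 5.335 × 10^-8 cm.
With Z = 2, ρ = Z·M/(N_A·a³) = 2 × 39.10 / (6.022 × 10²³ × 1.518 × 10^-22) = 0.8553 g/cm³ = 855 kg/m³.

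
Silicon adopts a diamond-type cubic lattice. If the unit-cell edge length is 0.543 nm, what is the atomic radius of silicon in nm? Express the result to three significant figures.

0.118 nm

In a diamond cubic lattice, nearest neighbors lie along the body diagonal with √3·a = 8r.
r = √3·a/8 = 1.7321 × 0.543 / 8 = 0.118 nm.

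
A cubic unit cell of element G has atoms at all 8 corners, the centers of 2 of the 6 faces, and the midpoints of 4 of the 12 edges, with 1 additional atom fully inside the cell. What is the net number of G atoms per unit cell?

4

Corner atoms are shared by 8 cells (1/8 each), face atoms by 2 (1/2 each), edge atoms by 4 (1/4 each), interior atoms are unshared.
Net atoms = 8 × 1/8 + 2 × 1/2 + 4 × 1/4 + 1 = 1 + 1 + 1 + 1 = 4.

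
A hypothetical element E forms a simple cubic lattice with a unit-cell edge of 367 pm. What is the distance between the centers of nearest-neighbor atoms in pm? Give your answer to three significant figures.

In a simple cubic structure, atoms touch along the cell edge, so a = 2r; the nearest-neighbor distance equals 2r = 1.000·a.
d = 1.000 × 367 = 367 pm.

367 pm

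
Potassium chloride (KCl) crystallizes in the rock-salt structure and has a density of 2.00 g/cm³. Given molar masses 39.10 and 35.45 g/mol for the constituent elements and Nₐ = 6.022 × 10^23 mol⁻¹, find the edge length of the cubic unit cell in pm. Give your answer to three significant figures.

628 pm

M(KCl) = 74.55 g/mol; Z = 4 formula units per cell.
a³ = Z·M/(N_A·ρ) = 4 × 74.55 / (6.022 × 10²³ × 2.00) = 2.476 × 10^-22 cm³, so a = 6.279 × 10^-8 cm = 628 pm.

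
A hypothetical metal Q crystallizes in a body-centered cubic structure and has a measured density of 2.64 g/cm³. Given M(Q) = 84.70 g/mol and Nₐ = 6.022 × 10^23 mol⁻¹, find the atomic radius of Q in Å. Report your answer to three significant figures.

For a BCC cell (Z = 2), a³ = Z·M/(N_A·ρ) = 2 × 84.70 / (6.022 × 10²³ × 2.640) = 1.066 × 10^-22 cm³, so a = 4.741 × 10^-8 cm = 4.741 Å.
Atoms touch along the body diagonal, so √3·a = 4r, so r = 0.4330 × a = 2.05 Å.

2.05 Å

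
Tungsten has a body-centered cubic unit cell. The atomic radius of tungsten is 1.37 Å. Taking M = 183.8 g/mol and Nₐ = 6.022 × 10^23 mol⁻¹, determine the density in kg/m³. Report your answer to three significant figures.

In a BCC lattice, atoms touch along the body diagonal, so √3·a = 4r, giving a = 3.164 Å = 3.164 × 10^-8 cm.
With Z = 2, ρ = Z·M/(N_A·a³) = 2 × 183.8 / (6.022 × 10²³ × 3.167 × 10^-23) = 19.27 g/cm³ = 19300 kg/m³.

19300 kg/m³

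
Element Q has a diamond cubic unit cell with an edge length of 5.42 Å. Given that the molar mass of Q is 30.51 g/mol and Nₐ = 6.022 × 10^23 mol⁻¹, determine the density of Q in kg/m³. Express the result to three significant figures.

A diamond cubic unit cell contains Z = 8 atoms.
Cell volume: a³ = (5.42 Å)³ = (5.420 × 10^-8 cm)³ = 1.592 × 10^-22 cm³.
ρ = Z·M/(N_A·a³) = 8 × 30.51 / (6.022 × 10²³ × 1.592 × 10^-22) = 2.546 g/cm³ = 2550 kg/m³.

2550 kg/m³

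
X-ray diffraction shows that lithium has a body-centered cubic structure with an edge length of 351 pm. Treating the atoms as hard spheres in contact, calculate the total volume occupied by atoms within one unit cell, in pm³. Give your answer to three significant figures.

In a BCC lattice atoms touch along the body diagonal, so √3·a = 4r, so r = 0.4330a = 152.0 pm.
V_atoms = Z × (4/3)πr³ = 2 × (4/3)π × (152.0)³ = 2.94 × 10^7 pm³.

2.94 × 10^7 pm³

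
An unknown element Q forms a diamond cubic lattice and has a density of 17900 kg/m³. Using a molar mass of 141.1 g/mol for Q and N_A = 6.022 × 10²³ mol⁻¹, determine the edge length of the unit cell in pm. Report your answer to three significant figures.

471 pm

With Z = 8 atoms per diamond cubic cell, a³ = Z·M/(N_A·ρ) = 8 × 141.1 / (6.022 × 10²³ × 17.90 g/cm³) = 1.047 × 10^-22 cm³.
a = (1.047 × 10^-22)^(1/3) = 4.713 × 10^-8 cm = 471 pm.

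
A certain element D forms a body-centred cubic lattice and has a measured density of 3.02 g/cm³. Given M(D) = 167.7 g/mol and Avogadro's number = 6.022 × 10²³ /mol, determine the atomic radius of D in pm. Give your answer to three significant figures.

For a BCC cell (Z = 2), a³ = Z·M/(N_A·ρ) = 2 × 167.7 / (6.022 × 10²³ × 3.020) = 1.844 × 10^-22 cm³, so a = 5.692 × 10^-8 cm = 569.2 pm.
Atoms touch along the body diagonal, so √3·a = 4r, so r = 0.4330 × a = 246 pm.

246 pm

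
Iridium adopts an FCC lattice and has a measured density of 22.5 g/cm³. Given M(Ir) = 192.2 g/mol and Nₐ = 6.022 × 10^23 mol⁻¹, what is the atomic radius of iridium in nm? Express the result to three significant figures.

For an FCC cell (Z = 4), a³ = Z·M/(N_A·ρ) = 4 × 192.2 / (6.022 × 10²³ × 22.50) = 5.674 × 10^-23 cm³, so a = 3.843 × 10^-8 cm = 0.3843 nm.
Atoms touch along the face diagonal, so √2·a = 4r, so r = 0.3536 × a = 0.136 nm.

0.136 nm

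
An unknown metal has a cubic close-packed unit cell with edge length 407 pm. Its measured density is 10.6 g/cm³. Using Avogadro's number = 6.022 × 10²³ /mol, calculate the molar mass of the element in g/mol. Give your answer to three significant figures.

An FCC cell has Z = 4 atoms; a = 4.070 × 10^-8 cm.
M = ρ·N_A·a³/Z = 10.6 × 6.022 × 10²³ × 6.742 × 10^-23 / 4 = 108 g/mol.

108 g/mol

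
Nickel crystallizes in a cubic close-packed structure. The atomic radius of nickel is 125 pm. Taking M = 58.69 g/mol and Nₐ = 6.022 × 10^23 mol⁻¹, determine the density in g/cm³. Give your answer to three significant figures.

In an FCC lattice, atoms touch along the face diagonal, so √2·a = 4r, giving a = 353.6 pm = 3.536 × 10^-8 cm.
With Z = 4, ρ = Z·M/(N_A·a³) = 4 × 58.69 / (6.022 × 10²³ × 4.419 × 10^-23) = 8.821 g/cm³.

8.82 g/cm³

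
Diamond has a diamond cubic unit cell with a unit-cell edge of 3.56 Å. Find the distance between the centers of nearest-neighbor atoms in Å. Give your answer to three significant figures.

1.54 Å

In a diamond cubic structure, nearest neighbors lie along the body diagonal with √3·a = 8r; the nearest-neighbor distance equals 2r = 0.4330·a.
d = 0.4330 × 3.56 = 1.54 Å.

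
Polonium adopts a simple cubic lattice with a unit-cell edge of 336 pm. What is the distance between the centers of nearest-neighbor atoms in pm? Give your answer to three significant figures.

336 pm

In a simple cubic structure, atoms touch along the cell edge, so a = 2r; the nearest-neighbor distance equals 2r = 1.000·a.
d = 1.000 × 336 = 336 pm.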